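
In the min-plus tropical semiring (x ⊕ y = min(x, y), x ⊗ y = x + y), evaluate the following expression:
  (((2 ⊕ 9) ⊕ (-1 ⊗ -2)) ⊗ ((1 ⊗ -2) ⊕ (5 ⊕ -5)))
(((2 ⊕ 9) ⊕ (-1 ⊗ -2)) ⊗ ((1 ⊗ -2) ⊕ (5 ⊕ -5))) = -8

Expand innermost to outermost. Recall ⊕ takes the minimum of its arguments and ⊗ takes their sum. Working out the expression (((2 ⊕ 9) ⊕ (-1 ⊗ -2)) ⊗ ((1 ⊗ -2) ⊕ (5 ⊕ -5))) gives -8.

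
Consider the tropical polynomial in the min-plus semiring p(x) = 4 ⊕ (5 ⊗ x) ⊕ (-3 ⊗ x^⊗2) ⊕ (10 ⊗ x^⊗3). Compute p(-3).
p(-3) = -9

A tropical monomial a ⊗ x^⊗i evaluates to a + i · x. Evaluating each term at x = -3:
  Term 0 contributes 4 + 0 · -3 = 4
  Term 1 contributes 5 + 1 · -3 = 2
  Term 2 contributes -3 + 2 · -3 = -9
  Term 3 contributes 10 + 3 · -3 = 1
p(-3) = ⊕ of these = min[4, 2, -9, 1] = -9.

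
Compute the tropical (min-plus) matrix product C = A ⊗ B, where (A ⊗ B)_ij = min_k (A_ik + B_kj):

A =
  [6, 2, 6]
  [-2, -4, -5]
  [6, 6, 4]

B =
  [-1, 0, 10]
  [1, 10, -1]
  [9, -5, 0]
A ⊗ B =
  [3, 1, 1]
  [-3, -10, -5]
  [5, -1, 4]

Apply the min-plus product entry-by-entry:
  C[0][0] = min over k of (A[0][0] + B[0][0] = 6 + -1 = 5, A[0][1] + B[1][0] = 2 + 1 = 3, A[0][2] + B[2][0] = 6 + 9 = 15) = 3 (attained at k = 1)
  C[0][1] = min over k of (A[0][0] + B[0][1] = 6 + 0 = 6, A[0][1] + B[1][1] = 2 + 10 = 12, A[0][2] + B[2][1] = 6 + -5 = 1) = 1 (attained at k = 2)
  C[0][2] = min over k of (A[0][0] + B[0][2] = 6 + 10 = 16, A[0][1] + B[1][2] = 2 + -1 = 1, A[0][2] + B[2][2] = 6 + 0 = 6) = 1 (attained at k = 1)
  C[1][0] = min over k of (A[1][0] + B[0][0] = -2 + -1 = -3, A[1][1] + B[1][0] = -4 + 1 = -3, A[1][2] + B[2][0] = -5 + 9 = 4) = -3 (attained at k = 0)
  C[1][1] = min over k of (A[1][0] + B[0][1] = -2 + 0 = -2, A[1][1] + B[1][1] = -4 + 10 = 6, A[1][2] + B[2][1] = -5 + -5 = -10) = -10 (attained at k = 2)
  C[1][2] = min over k of (A[1][0] + B[0][2] = -2 + 10 = 8, A[1][1] + B[1][2] = -4 + -1 = -5, A[1][2] + B[2][2] = -5 + 0 = -5) = -5 (attained at k = 1)
  C[2][0] = min over k of (A[2][0] + B[0][0] = 6 + -1 = 5, A[2][1] + B[1][0] = 6 + 1 = 7, A[2][2] + B[2][0] = 4 + 9 = 13) = 5 (attained at k = 0)
  C[2][1] = min over k of (A[2][0] + B[0][1] = 6 + 0 = 6, A[2][1] + B[1][1] = 6 + 10 = 16, A[2][2] + B[2][1] = 4 + -5 = -1) = -1 (attained at k = 2)
  C[2][2] = min over k of (A[2][0] + B[0][2] = 6 + 10 = 16, A[2][1] + B[1][2] = 6 + -1 = 5, A[2][2] + B[2][2] = 4 + 0 = 4) = 4 (attained at k = 2)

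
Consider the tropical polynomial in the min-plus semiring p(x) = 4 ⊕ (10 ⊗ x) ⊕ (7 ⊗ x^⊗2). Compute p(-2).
p(-2) = 3

A tropical monomial a ⊗ x^⊗i evaluates to a + i · x. Evaluating each term at x = -2:
  Term 0 contributes 4 + 0 · -2 = 4
  Term 1 contributes 10 + 1 · -2 = 8
  Term 2 contributes 7 + 2 · -2 = 3
p(-2) = ⊕ of these = min[4, 8, 3] = 3.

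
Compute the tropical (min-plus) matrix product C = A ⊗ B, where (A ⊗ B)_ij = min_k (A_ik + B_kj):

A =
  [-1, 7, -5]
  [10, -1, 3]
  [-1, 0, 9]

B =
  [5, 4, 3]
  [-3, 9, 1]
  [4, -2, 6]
A ⊗ B =
  [-1, -7, 1]
  [-4, 1, 0]
  [-3, 3, 1]

Apply the min-plus product entry-by-entry:
  C[0][0] = min over k of (A[0][0] + B[0][0] = -1 + 5 = 4, A[0][1] + B[1][0] = 7 + -3 = 4, A[0][2] + B[2][0] = -5 + 4 = -1) = -1 (attained at k = 2)
  C[0][1] = min over k of (A[0][0] + B[0][1] = -1 + 4 = 3, A[0][1] + B[1][1] = 7 + 9 = 16, A[0][2] + B[2][1] = -5 + -2 = -7) = -7 (attained at k = 2)
  C[0][2] = min over k of (A[0][0] + B[0][2] = -1 + 3 = 2, A[0][1] + B[1][2] = 7 + 1 = 8, A[0][2] + B[2][2] = -5 + 6 = 1) = 1 (attained at k = 2)
  C[1][0] = min over k of (A[1][0] + B[0][0] = 10 + 5 = 15, A[1][1] + B[1][0] = -1 + -3 = -4, A[1][2] + B[2][0] = 3 + 4 = 7) = -4 (attained at k = 1)
  C[1][1] = min over k of (A[1][0] + B[0][1] = 10 + 4 = 14, A[1][1] + B[1][1] = -1 + 9 = 8, A[1][2] + B[2][1] = 3 + -2 = 1) = 1 (attained at k = 2)
  C[1][2] = min over k of (A[1][0] + B[0][2] = 10 + 3 = 13, A[1][1] + B[1][2] = -1 + 1 = 0, A[1][2] + B[2][2] = 3 + 6 = 9) = 0 (attained at k = 1)
  C[2][0] = min over k of (A[2][0] + B[0][0] = -1 + 5 = 4, A[2][1] + B[1][0] = 0 + -3 = -3, A[2][2] + B[2][0] = 9 + 4 = 13) = -3 (attained at k = 1)
  C[2][1] = min over k of (A[2][0] + B[0][1] = -1 + 4 = 3, A[2][1] + B[1][1] = 0 + 9 = 9, A[2][2] + B[2][1] = 9 + -2 = 7) = 3 (attained at k = 0)
  C[2][2] = min over k of (A[2][0] + B[0][2] = -1 + 3 = 2, A[2][1] + B[1][2] = 0 + 1 = 1, A[2][2] + B[2][2] = 9 + 6 = 15) = 1 (attained at k = 1)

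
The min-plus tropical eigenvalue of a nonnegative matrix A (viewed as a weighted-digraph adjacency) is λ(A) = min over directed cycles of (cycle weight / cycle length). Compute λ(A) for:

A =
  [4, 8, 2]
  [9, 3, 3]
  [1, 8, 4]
λ(A) = 3/2

Enumerate directed cycles and compute their means (weight / length). Sample:
  cycle 0 → 0: weight = 4, length = 1, mean = 4/1 ≈ 4.000
  cycle 1 → 1: weight = 3, length = 1, mean = 3/1 ≈ 3.000
  cycle 2 → 2: weight = 4, length = 1, mean = 4/1 ≈ 4.000
  cycle 0 → 1 → 0: weight = 17, length = 2, mean = 17/2 ≈ 8.500
  cycle 0 → 2 → 0: weight = 3, length = 2, mean = 3/2 ≈ 1.500
  cycle 1 → 0 → 1: weight = 17, length = 2, mean = 17/2 ≈ 8.500
Minimum mean = 1.500, attained e.g. along the cycle 0 → 2 → 0 with weight 3 and length 2. So λ(A) = 3/2 = 3/2.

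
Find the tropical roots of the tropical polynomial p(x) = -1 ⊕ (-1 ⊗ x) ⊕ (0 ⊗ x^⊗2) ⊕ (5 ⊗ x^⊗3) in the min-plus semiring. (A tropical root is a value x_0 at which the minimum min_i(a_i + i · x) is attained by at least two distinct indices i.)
Roots: {-5, -1, 0}

Each tropical root is a break point of the lower envelope of the lines y = a_i + i · x (there are 4 lines, with slopes 0, 1, ..., 3). Only the lines that attain the minimum somewhere contribute to roots; other lines are dominated. Here the surviving (envelope) indices are i = 3, i = 2, i = 1, i = 0.
Intersections between consecutive envelope lines give the roots: for adjacent envelope indices i < j the intersection is x = (a_i − a_j) / (j − i). Reading off the sorted break points: {-5, -1, 0}.
Verification: at each break x_0, at least two indices attain the minimum of min_i(a_i + i · x_0).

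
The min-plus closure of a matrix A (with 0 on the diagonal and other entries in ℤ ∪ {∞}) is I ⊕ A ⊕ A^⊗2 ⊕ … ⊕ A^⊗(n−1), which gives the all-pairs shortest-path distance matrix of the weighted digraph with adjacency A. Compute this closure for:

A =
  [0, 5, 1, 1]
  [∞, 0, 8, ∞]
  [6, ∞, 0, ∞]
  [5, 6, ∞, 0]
Closure =
  [0, 5, 1, 1]
  [14, 0, 8, 15]
  [6, 11, 0, 7]
  [5, 6, 6, 0]

This is the Floyd-Warshall all-pairs shortest-path computation. For each intermediate vertex k = 0, 1, …, 3, update dist[i][j] ← min(dist[i][j], dist[i][k] + dist[k][j]). The final matrix gives, for each (i, j), the minimum total weight of any directed path from i to j (possibly empty when i = j).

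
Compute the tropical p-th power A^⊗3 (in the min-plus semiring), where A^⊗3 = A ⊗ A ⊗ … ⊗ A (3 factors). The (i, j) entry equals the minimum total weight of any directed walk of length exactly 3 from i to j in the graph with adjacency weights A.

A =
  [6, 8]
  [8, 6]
A^⊗3 =
  [18, 20]
  [20, 18]

Each entry (A^⊗3)_ij equals the minimum over all length-3 walks i = v_0 → v_1 → … → v_3 = j of Σ_t A[v_t][v_{t+1}]. For example, for (i, j) = (0, 1) we minimise over 4 possible intermediate vertex sequences; the minimum is 20, attained along the walk 0 → 0 → 0 → 1.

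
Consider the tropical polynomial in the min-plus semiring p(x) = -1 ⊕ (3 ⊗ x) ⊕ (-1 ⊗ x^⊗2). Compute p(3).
p(3) = -1

A tropical monomial a ⊗ x^⊗i evaluates to a + i · x. Evaluating each term at x = 3:
  Term 0 contributes -1 + 0 · 3 = -1
  Term 1 contributes 3 + 1 · 3 = 6
  Term 2 contributes -1 + 2 · 3 = 5
p(3) = ⊕ of these = min[-1, 6, 5] = -1.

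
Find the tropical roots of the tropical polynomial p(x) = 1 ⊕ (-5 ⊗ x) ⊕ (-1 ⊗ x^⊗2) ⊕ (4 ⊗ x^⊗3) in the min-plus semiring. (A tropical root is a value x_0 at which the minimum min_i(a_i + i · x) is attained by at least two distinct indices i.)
Roots: {-5, -4, 6}

Each tropical root is a break point of the lower envelope of the lines y = a_i + i · x (there are 4 lines, with slopes 0, 1, ..., 3). Only the lines that attain the minimum somewhere contribute to roots; other lines are dominated. Here the surviving (envelope) indices are i = 3, i = 2, i = 1, i = 0.
Intersections between consecutive envelope lines give the roots: for adjacent envelope indices i < j the intersection is x = (a_i − a_j) / (j − i). Reading off the sorted break points: {-5, -4, 6}.
Verification: at each break x_0, at least two indices attain the minimum of min_i(a_i + i · x_0).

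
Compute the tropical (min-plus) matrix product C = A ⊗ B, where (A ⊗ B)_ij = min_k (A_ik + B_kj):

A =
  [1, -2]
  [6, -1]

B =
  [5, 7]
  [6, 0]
A ⊗ B =
  [4, -2]
  [5, -1]

Apply the min-plus product entry-by-entry:
  C[0][0] = min over k of (A[0][0] + B[0][0] = 1 + 5 = 6, A[0][1] + B[1][0] = -2 + 6 = 4) = 4 (attained at k = 1)
  C[0][1] = min over k of (A[0][0] + B[0][1] = 1 + 7 = 8, A[0][1] + B[1][1] = -2 + 0 = -2) = -2 (attained at k = 1)
  C[1][0] = min over k of (A[1][0] + B[0][0] = 6 + 5 = 11, A[1][1] + B[1][0] = -1 + 6 = 5) = 5 (attained at k = 1)
  C[1][1] = min over k of (A[1][0] + B[0][1] = 6 + 7 = 13, A[1][1] + B[1][1] = -1 + 0 = -1) = -1 (attained at k = 1)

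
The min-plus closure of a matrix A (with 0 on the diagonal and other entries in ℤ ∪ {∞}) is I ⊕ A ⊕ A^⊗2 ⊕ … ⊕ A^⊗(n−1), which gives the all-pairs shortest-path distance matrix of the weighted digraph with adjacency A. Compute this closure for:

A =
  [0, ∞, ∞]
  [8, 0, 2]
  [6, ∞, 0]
Closure =
  [0, ∞, ∞]
  [8, 0, 2]
  [6, ∞, 0]

This is the Floyd-Warshall all-pairs shortest-path computation. For each intermediate vertex k = 0, 1, …, 2, update dist[i][j] ← min(dist[i][j], dist[i][k] + dist[k][j]). The final matrix gives, for each (i, j), the minimum total weight of any directed path from i to j (possibly empty when i = j).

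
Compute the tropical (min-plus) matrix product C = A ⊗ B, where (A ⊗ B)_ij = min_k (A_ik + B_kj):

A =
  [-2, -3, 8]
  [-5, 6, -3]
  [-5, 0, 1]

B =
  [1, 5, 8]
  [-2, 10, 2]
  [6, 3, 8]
A ⊗ B =
  [-5, 3, -1]
  [-4, 0, 3]
  [-4, 0, 2]

Apply the min-plus product entry-by-entry:
  C[0][0] = min over k of (A[0][0] + B[0][0] = -2 + 1 = -1, A[0][1] + B[1][0] = -3 + -2 = -5, A[0][2] + B[2][0] = 8 + 6 = 14) = -5 (attained at k = 1)
  C[0][1] = min over k of (A[0][0] + B[0][1] = -2 + 5 = 3, A[0][1] + B[1][1] = -3 + 10 = 7, A[0][2] + B[2][1] = 8 + 3 = 11) = 3 (attained at k = 0)
  C[0][2] = min over k of (A[0][0] + B[0][2] = -2 + 8 = 6, A[0][1] + B[1][2] = -3 + 2 = -1, A[0][2] + B[2][2] = 8 + 8 = 16) = -1 (attained at k = 1)
  C[1][0] = min over k of (A[1][0] + B[0][0] = -5 + 1 = -4, A[1][1] + B[1][0] = 6 + -2 = 4, A[1][2] + B[2][0] = -3 + 6 = 3) = -4 (attained at k = 0)
  C[1][1] = min over k of (A[1][0] + B[0][1] = -5 + 5 = 0, A[1][1] + B[1][1] = 6 + 10 = 16, A[1][2] + B[2][1] = -3 + 3 = 0) = 0 (attained at k = 0)
  C[1][2] = min over k of (A[1][0] + B[0][2] = -5 + 8 = 3, A[1][1] + B[1][2] = 6 + 2 = 8, A[1][2] + B[2][2] = -3 + 8 = 5) = 3 (attained at k = 0)
  C[2][0] = min over k of (A[2][0] + B[0][0] = -5 + 1 = -4, A[2][1] + B[1][0] = 0 + -2 = -2, A[2][2] + B[2][0] = 1 + 6 = 7) = -4 (attained at k = 0)
  C[2][1] = min over k of (A[2][0] + B[0][1] = -5 + 5 = 0, A[2][1] + B[1][1] = 0 + 10 = 10, A[2][2] + B[2][1] = 1 + 3 = 4) = 0 (attained at k = 0)
  C[2][2] = min over k of (A[2][0] + B[0][2] = -5 + 8 = 3, A[2][1] + B[1][2] = 0 + 2 = 2, A[2][2] + B[2][2] = 1 + 8 = 9) = 2 (attained at k = 1)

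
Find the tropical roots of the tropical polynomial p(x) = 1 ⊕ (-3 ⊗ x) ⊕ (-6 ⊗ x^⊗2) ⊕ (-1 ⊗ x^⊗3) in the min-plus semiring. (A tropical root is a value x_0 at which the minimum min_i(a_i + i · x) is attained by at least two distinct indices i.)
Roots: {-5, 3, 4}

Each tropical root is a break point of the lower envelope of the lines y = a_i + i · x (there are 4 lines, with slopes 0, 1, ..., 3). Only the lines that attain the minimum somewhere contribute to roots; other lines are dominated. Here the surviving (envelope) indices are i = 3, i = 2, i = 1, i = 0.
Intersections between consecutive envelope lines give the roots: for adjacent envelope indices i < j the intersection is x = (a_i − a_j) / (j − i). Reading off the sorted break points: {-5, 3, 4}.
Verification: at each break x_0, at least two indices attain the minimum of min_i(a_i + i · x_0).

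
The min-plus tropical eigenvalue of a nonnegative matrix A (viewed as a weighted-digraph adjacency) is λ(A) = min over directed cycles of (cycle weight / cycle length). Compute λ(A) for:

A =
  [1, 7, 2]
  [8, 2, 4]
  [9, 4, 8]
λ(A) = 1

Enumerate directed cycles and compute their means (weight / length). Sample:
  cycle 0 → 0: weight = 1, length = 1, mean = 1/1 ≈ 1.000
  cycle 1 → 1: weight = 2, length = 1, mean = 2/1 ≈ 2.000
  cycle 2 → 2: weight = 8, length = 1, mean = 8/1 ≈ 8.000
  cycle 0 → 1 → 0: weight = 15, length = 2, mean = 15/2 ≈ 7.500
  cycle 0 → 2 → 0: weight = 11, length = 2, mean = 11/2 ≈ 5.500
  cycle 1 → 0 → 1: weight = 15, length = 2, mean = 15/2 ≈ 7.500
Minimum mean = 1.000, attained e.g. along the cycle 0 → 0 with weight 1 and length 1. So λ(A) = 1/1 = 1.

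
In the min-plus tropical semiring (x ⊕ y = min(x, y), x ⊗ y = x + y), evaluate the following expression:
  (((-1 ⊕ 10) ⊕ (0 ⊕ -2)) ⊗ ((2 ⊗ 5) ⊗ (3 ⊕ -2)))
(((-1 ⊕ 10) ⊕ (0 ⊕ -2)) ⊗ ((2 ⊗ 5) ⊗ (3 ⊕ -2))) = 3

Expand innermost to outermost. Recall ⊕ takes the minimum of its arguments and ⊗ takes their sum. Working out the expression (((-1 ⊕ 10) ⊕ (0 ⊕ -2)) ⊗ ((2 ⊗ 5) ⊗ (3 ⊕ -2))) gives 3.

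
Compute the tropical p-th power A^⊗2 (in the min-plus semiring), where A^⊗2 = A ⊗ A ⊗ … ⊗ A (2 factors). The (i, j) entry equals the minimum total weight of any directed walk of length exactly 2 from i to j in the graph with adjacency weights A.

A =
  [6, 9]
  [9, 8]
A^⊗2 =
  [12, 15]
  [15, 16]

Each entry (A^⊗2)_ij equals the minimum over all length-2 walks i = v_0 → v_1 → … → v_2 = j of Σ_t A[v_t][v_{t+1}]. For example, for (i, j) = (0, 1) we minimise over 2 possible intermediate vertex sequences; the minimum is 15, attained along the walk 0 → 0 → 1.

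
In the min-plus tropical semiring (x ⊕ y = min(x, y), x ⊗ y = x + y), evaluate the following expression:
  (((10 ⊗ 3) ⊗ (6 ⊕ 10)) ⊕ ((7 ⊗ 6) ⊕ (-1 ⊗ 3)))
(((10 ⊗ 3) ⊗ (6 ⊕ 10)) ⊕ ((7 ⊗ 6) ⊕ (-1 ⊗ 3))) = 2

Expand innermost to outermost. Recall ⊕ takes the minimum of its arguments and ⊗ takes their sum. Working out the expression (((10 ⊗ 3) ⊗ (6 ⊕ 10)) ⊕ ((7 ⊗ 6) ⊕ (-1 ⊗ 3))) gives 2.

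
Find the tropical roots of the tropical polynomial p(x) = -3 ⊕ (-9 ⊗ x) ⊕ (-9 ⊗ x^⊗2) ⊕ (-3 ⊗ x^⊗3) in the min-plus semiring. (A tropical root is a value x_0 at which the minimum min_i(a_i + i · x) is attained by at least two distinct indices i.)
Roots: {-6, 0, 6}

Each tropical root is a break point of the lower envelope of the lines y = a_i + i · x (there are 4 lines, with slopes 0, 1, ..., 3). Only the lines that attain the minimum somewhere contribute to roots; other lines are dominated. Here the surviving (envelope) indices are i = 3, i = 2, i = 1, i = 0.
Intersections between consecutive envelope lines give the roots: for adjacent envelope indices i < j the intersection is x = (a_i − a_j) / (j − i). Reading off the sorted break points: {-6, 0, 6}.
Verification: at each break x_0, at least two indices attain the minimum of min_i(a_i + i · x_0).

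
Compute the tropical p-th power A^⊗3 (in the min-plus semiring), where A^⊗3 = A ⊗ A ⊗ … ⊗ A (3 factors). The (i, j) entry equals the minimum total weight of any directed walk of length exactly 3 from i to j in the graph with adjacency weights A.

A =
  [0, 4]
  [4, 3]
A^⊗3 =
  [0, 4]
  [4, 8]

Each entry (A^⊗3)_ij equals the minimum over all length-3 walks i = v_0 → v_1 → … → v_3 = j of Σ_t A[v_t][v_{t+1}]. For example, for (i, j) = (0, 1) we minimise over 4 possible intermediate vertex sequences; the minimum is 4, attained along the walk 0 → 0 → 0 → 1.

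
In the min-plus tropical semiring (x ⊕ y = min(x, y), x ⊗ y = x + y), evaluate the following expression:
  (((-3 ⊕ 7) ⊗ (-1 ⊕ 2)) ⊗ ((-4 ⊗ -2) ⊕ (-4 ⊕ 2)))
(((-3 ⊕ 7) ⊗ (-1 ⊕ 2)) ⊗ ((-4 ⊗ -2) ⊕ (-4 ⊕ 2))) = -10

Expand innermost to outermost. Recall ⊕ takes the minimum of its arguments and ⊗ takes their sum. Working out the expression (((-3 ⊕ 7) ⊗ (-1 ⊕ 2)) ⊗ ((-4 ⊗ -2) ⊕ (-4 ⊕ 2))) gives -10.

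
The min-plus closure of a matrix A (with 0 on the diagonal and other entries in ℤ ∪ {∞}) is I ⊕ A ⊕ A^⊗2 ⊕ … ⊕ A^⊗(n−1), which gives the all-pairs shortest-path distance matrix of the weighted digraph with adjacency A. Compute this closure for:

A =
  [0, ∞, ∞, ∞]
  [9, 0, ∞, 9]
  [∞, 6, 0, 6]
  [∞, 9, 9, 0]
Closure =
  [0, ∞, ∞, ∞]
  [9, 0, 18, 9]
  [15, 6, 0, 6]
  [18, 9, 9, 0]

This is the Floyd-Warshall all-pairs shortest-path computation. For each intermediate vertex k = 0, 1, …, 3, update dist[i][j] ← min(dist[i][j], dist[i][k] + dist[k][j]). The final matrix gives, for each (i, j), the minimum total weight of any directed path from i to j (possibly empty when i = j).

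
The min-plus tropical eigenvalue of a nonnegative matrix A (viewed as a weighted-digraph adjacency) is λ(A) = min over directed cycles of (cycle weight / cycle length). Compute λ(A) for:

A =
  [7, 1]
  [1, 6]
λ(A) = 1

Enumerate directed cycles and compute their means (weight / length). Sample:
  cycle 0 → 0: weight = 7, length = 1, mean = 7/1 ≈ 7.000
  cycle 1 → 1: weight = 6, length = 1, mean = 6/1 ≈ 6.000
  cycle 0 → 1 → 0: weight = 2, length = 2, mean = 2/2 ≈ 1.000
  cycle 1 → 0 → 1: weight = 2, length = 2, mean = 2/2 ≈ 1.000
Minimum mean = 1.000, attained e.g. along the cycle 0 → 1 → 0 with weight 2 and length 2. So λ(A) = 2/2 = 1.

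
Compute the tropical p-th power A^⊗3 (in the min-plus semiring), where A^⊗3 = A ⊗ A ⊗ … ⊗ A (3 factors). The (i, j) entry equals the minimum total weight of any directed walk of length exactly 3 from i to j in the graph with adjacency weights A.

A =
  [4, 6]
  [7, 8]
A^⊗3 =
  [12, 14]
  [15, 17]

Each entry (A^⊗3)_ij equals the minimum over all length-3 walks i = v_0 → v_1 → … → v_3 = j of Σ_t A[v_t][v_{t+1}]. For example, for (i, j) = (0, 1) we minimise over 4 possible intermediate vertex sequences; the minimum is 14, attained along the walk 0 → 0 → 0 → 1.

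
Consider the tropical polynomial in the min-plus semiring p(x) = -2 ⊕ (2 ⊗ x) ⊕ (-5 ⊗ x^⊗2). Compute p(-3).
p(-3) = -11

A tropical monomial a ⊗ x^⊗i evaluates to a + i · x. Evaluating each term at x = -3:
  Term 0 contributes -2 + 0 · -3 = -2
  Term 1 contributes 2 + 1 · -3 = -1
  Term 2 contributes -5 + 2 · -3 = -11
p(-3) = ⊕ of these = min[-2, -1, -11] = -11.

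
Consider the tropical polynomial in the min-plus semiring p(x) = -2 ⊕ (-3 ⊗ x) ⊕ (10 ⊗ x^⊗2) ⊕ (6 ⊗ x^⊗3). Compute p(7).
p(7) = -2

A tropical monomial a ⊗ x^⊗i evaluates to a + i · x. Evaluating each term at x = 7:
  Term 0 contributes -2 + 0 · 7 = -2
  Term 1 contributes -3 + 1 · 7 = 4
  Term 2 contributes 10 + 2 · 7 = 24
  Term 3 contributes 6 + 3 · 7 = 27
p(7) = ⊕ of these = min[-2, 4, 24, 27] = -2.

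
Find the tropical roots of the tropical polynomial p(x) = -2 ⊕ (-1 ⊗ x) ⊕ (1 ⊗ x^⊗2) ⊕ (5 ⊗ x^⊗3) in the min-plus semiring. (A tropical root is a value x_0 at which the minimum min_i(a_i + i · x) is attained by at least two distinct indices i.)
Roots: {-4, -2, -1}

Each tropical root is a break point of the lower envelope of the lines y = a_i + i · x (there are 4 lines, with slopes 0, 1, ..., 3). Only the lines that attain the minimum somewhere contribute to roots; other lines are dominated. Here the surviving (envelope) indices are i = 3, i = 2, i = 1, i = 0.
Intersections between consecutive envelope lines give the roots: for adjacent envelope indices i < j the intersection is x = (a_i − a_j) / (j − i). Reading off the sorted break points: {-4, -2, -1}.
Verification: at each break x_0, at least two indices attain the minimum of min_i(a_i + i · x_0).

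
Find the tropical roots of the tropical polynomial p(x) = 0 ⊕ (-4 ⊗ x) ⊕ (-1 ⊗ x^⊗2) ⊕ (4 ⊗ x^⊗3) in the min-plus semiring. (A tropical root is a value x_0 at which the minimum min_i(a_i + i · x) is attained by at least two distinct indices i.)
Roots: {-5, -3, 4}

Each tropical root is a break point of the lower envelope of the lines y = a_i + i · x (there are 4 lines, with slopes 0, 1, ..., 3). Only the lines that attain the minimum somewhere contribute to roots; other lines are dominated. Here the surviving (envelope) indices are i = 3, i = 2, i = 1, i = 0.
Intersections between consecutive envelope lines give the roots: for adjacent envelope indices i < j the intersection is x = (a_i − a_j) / (j − i). Reading off the sorted break points: {-5, -3, 4}.
Verification: at each break x_0, at least two indices attain the minimum of min_i(a_i + i · x_0).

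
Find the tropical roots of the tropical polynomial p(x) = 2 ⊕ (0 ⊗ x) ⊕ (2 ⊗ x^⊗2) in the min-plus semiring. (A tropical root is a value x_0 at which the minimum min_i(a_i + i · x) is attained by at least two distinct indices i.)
Roots: {-2, 2}

Each tropical root is a break point of the lower envelope of the lines y = a_i + i · x (there are 3 lines, with slopes 0, 1, ..., 2). Only the lines that attain the minimum somewhere contribute to roots; other lines are dominated. Here the surviving (envelope) indices are i = 2, i = 1, i = 0.
Intersections between consecutive envelope lines give the roots: for adjacent envelope indices i < j the intersection is x = (a_i − a_j) / (j − i). Reading off the sorted break points: {-2, 2}.
Verification: at each break x_0, at least two indices attain the minimum of min_i(a_i + i · x_0).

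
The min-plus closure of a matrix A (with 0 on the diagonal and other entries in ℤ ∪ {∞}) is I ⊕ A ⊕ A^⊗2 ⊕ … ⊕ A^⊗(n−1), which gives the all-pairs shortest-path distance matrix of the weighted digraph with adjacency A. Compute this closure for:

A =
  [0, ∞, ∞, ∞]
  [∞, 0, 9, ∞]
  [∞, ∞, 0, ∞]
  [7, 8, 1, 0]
Closure =
  [0, ∞, ∞, ∞]
  [∞, 0, 9, ∞]
  [∞, ∞, 0, ∞]
  [7, 8, 1, 0]

This is the Floyd-Warshall all-pairs shortest-path computation. For each intermediate vertex k = 0, 1, …, 3, update dist[i][j] ← min(dist[i][j], dist[i][k] + dist[k][j]). The final matrix gives, for each (i, j), the minimum total weight of any directed path from i to j (possibly empty when i = j).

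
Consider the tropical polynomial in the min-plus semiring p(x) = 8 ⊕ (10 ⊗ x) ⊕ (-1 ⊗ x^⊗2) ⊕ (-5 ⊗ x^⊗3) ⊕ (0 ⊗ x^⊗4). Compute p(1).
p(1) = -2

A tropical monomial a ⊗ x^⊗i evaluates to a + i · x. Evaluating each term at x = 1:
  Term 0 contributes 8 + 0 · 1 = 8
  Term 1 contributes 10 + 1 · 1 = 11
  Term 2 contributes -1 + 2 · 1 = 1
  Term 3 contributes -5 + 3 · 1 = -2
  Term 4 contributes 0 + 4 · 1 = 4
p(1) = ⊕ of these = min[8, 11, 1, -2, 4] = -2.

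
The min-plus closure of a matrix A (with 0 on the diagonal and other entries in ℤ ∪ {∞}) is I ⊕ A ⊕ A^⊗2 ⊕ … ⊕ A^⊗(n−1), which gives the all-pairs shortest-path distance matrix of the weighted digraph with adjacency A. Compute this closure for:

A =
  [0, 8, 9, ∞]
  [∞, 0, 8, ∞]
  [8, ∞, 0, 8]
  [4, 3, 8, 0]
Closure =
  [0, 8, 9, 17]
  [16, 0, 8, 16]
  [8, 11, 0, 8]
  [4, 3, 8, 0]

This is the Floyd-Warshall all-pairs shortest-path computation. For each intermediate vertex k = 0, 1, …, 3, update dist[i][j] ← min(dist[i][j], dist[i][k] + dist[k][j]). The final matrix gives, for each (i, j), the minimum total weight of any directed path from i to j (possibly empty when i = j).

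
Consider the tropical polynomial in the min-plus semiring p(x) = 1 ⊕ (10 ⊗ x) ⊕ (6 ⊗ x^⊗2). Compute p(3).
p(3) = 1

A tropical monomial a ⊗ x^⊗i evaluates to a + i · x. Evaluating each term at x = 3:
  Term 0 contributes 1 + 0 · 3 = 1
  Term 1 contributes 10 + 1 · 3 = 13
  Term 2 contributes 6 + 2 · 3 = 12
p(3) = ⊕ of these = min[1, 13, 12] = 1.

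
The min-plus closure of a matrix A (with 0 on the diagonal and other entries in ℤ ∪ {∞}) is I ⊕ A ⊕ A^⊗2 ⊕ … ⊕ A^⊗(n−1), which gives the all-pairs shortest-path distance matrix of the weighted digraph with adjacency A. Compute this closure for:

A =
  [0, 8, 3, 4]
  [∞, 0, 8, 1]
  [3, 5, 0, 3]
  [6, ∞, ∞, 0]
Closure =
  [0, 8, 3, 4]
  [7, 0, 8, 1]
  [3, 5, 0, 3]
  [6, 14, 9, 0]

This is the Floyd-Warshall all-pairs shortest-path computation. For each intermediate vertex k = 0, 1, …, 3, update dist[i][j] ← min(dist[i][j], dist[i][k] + dist[k][j]). The final matrix gives, for each (i, j), the minimum total weight of any directed path from i to j (possibly empty when i = j).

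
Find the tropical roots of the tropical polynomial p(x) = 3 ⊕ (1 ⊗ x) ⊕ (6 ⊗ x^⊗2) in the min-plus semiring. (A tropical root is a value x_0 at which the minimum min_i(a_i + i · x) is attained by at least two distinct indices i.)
Roots: {-5, 2}

Each tropical root is a break point of the lower envelope of the lines y = a_i + i · x (there are 3 lines, with slopes 0, 1, ..., 2). Only the lines that attain the minimum somewhere contribute to roots; other lines are dominated. Here the surviving (envelope) indices are i = 2, i = 1, i = 0.
Intersections between consecutive envelope lines give the roots: for adjacent envelope indices i < j the intersection is x = (a_i − a_j) / (j − i). Reading off the sorted break points: {-5, 2}.
Verification: at each break x_0, at least two indices attain the minimum of min_i(a_i + i · x_0).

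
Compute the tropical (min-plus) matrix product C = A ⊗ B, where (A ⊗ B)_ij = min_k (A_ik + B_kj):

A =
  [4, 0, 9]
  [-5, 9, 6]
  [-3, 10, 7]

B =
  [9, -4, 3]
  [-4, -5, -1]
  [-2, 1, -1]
A ⊗ B =
  [-4, -5, -1]
  [4, -9, -2]
  [5, -7, 0]

Apply the min-plus product entry-by-entry:
  C[0][0] = min over k of (A[0][0] + B[0][0] = 4 + 9 = 13, A[0][1] + B[1][0] = 0 + -4 = -4, A[0][2] + B[2][0] = 9 + -2 = 7) = -4 (attained at k = 1)
  C[0][1] = min over k of (A[0][0] + B[0][1] = 4 + -4 = 0, A[0][1] + B[1][1] = 0 + -5 = -5, A[0][2] + B[2][1] = 9 + 1 = 10) = -5 (attained at k = 1)
  C[0][2] = min over k of (A[0][0] + B[0][2] = 4 + 3 = 7, A[0][1] + B[1][2] = 0 + -1 = -1, A[0][2] + B[2][2] = 9 + -1 = 8) = -1 (attained at k = 1)
  C[1][0] = min over k of (A[1][0] + B[0][0] = -5 + 9 = 4, A[1][1] + B[1][0] = 9 + -4 = 5, A[1][2] + B[2][0] = 6 + -2 = 4) = 4 (attained at k = 0)
  C[1][1] = min over k of (A[1][0] + B[0][1] = -5 + -4 = -9, A[1][1] + B[1][1] = 9 + -5 = 4, A[1][2] + B[2][1] = 6 + 1 = 7) = -9 (attained at k = 0)
  C[1][2] = min over k of (A[1][0] + B[0][2] = -5 + 3 = -2, A[1][1] + B[1][2] = 9 + -1 = 8, A[1][2] + B[2][2] = 6 + -1 = 5) = -2 (attained at k = 0)
  C[2][0] = min over k of (A[2][0] + B[0][0] = -3 + 9 = 6, A[2][1] + B[1][0] = 10 + -4 = 6, A[2][2] + B[2][0] = 7 + -2 = 5) = 5 (attained at k = 2)
  C[2][1] = min over k of (A[2][0] + B[0][1] = -3 + -4 = -7, A[2][1] + B[1][1] = 10 + -5 = 5, A[2][2] + B[2][1] = 7 + 1 = 8) = -7 (attained at k = 0)
  C[2][2] = min over k of (A[2][0] + B[0][2] = -3 + 3 = 0, A[2][1] + B[1][2] = 10 + -1 = 9, A[2][2] + B[2][2] = 7 + -1 = 6) = 0 (attained at k = 0)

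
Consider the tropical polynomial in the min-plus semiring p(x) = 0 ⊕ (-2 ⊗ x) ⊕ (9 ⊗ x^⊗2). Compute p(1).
p(1) = -1

A tropical monomial a ⊗ x^⊗i evaluates to a + i · x. Evaluating each term at x = 1:
  Term 0 contributes 0 + 0 · 1 = 0
  Term 1 contributes -2 + 1 · 1 = -1
  Term 2 contributes 9 + 2 · 1 = 11
p(1) = ⊕ of these = min[0, -1, 11] = -1.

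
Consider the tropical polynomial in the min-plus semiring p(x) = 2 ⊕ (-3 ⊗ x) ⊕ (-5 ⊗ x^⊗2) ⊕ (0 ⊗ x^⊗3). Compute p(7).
p(7) = 2

A tropical monomial a ⊗ x^⊗i evaluates to a + i · x. Evaluating each term at x = 7:
  Term 0 contributes 2 + 0 · 7 = 2
  Term 1 contributes -3 + 1 · 7 = 4
  Term 2 contributes -5 + 2 · 7 = 9
  Term 3 contributes 0 + 3 · 7 = 21
p(7) = ⊕ of these = min[2, 4, 9, 21] = 2.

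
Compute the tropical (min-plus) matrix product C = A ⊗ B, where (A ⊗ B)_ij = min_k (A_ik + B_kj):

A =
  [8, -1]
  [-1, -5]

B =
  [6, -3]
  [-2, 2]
A ⊗ B =
  [-3, 1]
  [-7, -4]

Apply the min-plus product entry-by-entry:
  C[0][0] = min over k of (A[0][0] + B[0][0] = 8 + 6 = 14, A[0][1] + B[1][0] = -1 + -2 = -3) = -3 (attained at k = 1)
  C[0][1] = min over k of (A[0][0] + B[0][1] = 8 + -3 = 5, A[0][1] + B[1][1] = -1 + 2 = 1) = 1 (attained at k = 1)
  C[1][0] = min over k of (A[1][0] + B[0][0] = -1 + 6 = 5, A[1][1] + B[1][0] = -5 + -2 = -7) = -7 (attained at k = 1)
  C[1][1] = min over k of (A[1][0] + B[0][1] = -1 + -3 = -4, A[1][1] + B[1][1] = -5 + 2 = -3) = -4 (attained at k = 0)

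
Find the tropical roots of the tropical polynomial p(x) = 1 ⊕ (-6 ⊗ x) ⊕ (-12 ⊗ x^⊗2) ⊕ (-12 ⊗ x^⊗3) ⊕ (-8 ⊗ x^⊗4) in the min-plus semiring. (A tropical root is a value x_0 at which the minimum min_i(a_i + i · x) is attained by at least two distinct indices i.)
Roots: {-4, 0, 6, 7}

Each tropical root is a break point of the lower envelope of the lines y = a_i + i · x (there are 5 lines, with slopes 0, 1, ..., 4). Only the lines that attain the minimum somewhere contribute to roots; other lines are dominated. Here the surviving (envelope) indices are i = 4, i = 3, i = 2, i = 1, i = 0.
Intersections between consecutive envelope lines give the roots: for adjacent envelope indices i < j the intersection is x = (a_i − a_j) / (j − i). Reading off the sorted break points: {-4, 0, 6, 7}.
Verification: at each break x_0, at least two indices attain the minimum of min_i(a_i + i · x_0).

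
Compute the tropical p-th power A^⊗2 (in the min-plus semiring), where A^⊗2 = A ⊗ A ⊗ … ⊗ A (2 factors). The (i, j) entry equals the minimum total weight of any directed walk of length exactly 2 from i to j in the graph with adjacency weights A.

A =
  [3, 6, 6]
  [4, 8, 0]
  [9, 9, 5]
A^⊗2 =
  [6, 9, 6]
  [7, 9, 5]
  [12, 14, 9]

Each entry (A^⊗2)_ij equals the minimum over all length-2 walks i = v_0 → v_1 → … → v_2 = j of Σ_t A[v_t][v_{t+1}]. For example, for (i, j) = (0, 2) we minimise over 3 possible intermediate vertex sequences; the minimum is 6, attained along the walk 0 → 1 → 2.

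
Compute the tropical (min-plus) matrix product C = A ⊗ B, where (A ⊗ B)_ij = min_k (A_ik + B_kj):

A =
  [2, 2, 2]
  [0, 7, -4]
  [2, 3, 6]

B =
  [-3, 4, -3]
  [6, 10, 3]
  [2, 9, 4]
A ⊗ B =
  [-1, 6, -1]
  [-3, 4, -3]
  [-1, 6, -1]

Apply the min-plus product entry-by-entry:
  C[0][0] = min over k of (A[0][0] + B[0][0] = 2 + -3 = -1, A[0][1] + B[1][0] = 2 + 6 = 8, A[0][2] + B[2][0] = 2 + 2 = 4) = -1 (attained at k = 0)
  C[0][1] = min over k of (A[0][0] + B[0][1] = 2 + 4 = 6, A[0][1] + B[1][1] = 2 + 10 = 12, A[0][2] + B[2][1] = 2 + 9 = 11) = 6 (attained at k = 0)
  C[0][2] = min over k of (A[0][0] + B[0][2] = 2 + -3 = -1, A[0][1] + B[1][2] = 2 + 3 = 5, A[0][2] + B[2][2] = 2 + 4 = 6) = -1 (attained at k = 0)
  C[1][0] = min over k of (A[1][0] + B[0][0] = 0 + -3 = -3, A[1][1] + B[1][0] = 7 + 6 = 13, A[1][2] + B[2][0] = -4 + 2 = -2) = -3 (attained at k = 0)
  C[1][1] = min over k of (A[1][0] + B[0][1] = 0 + 4 = 4, A[1][1] + B[1][1] = 7 + 10 = 17, A[1][2] + B[2][1] = -4 + 9 = 5) = 4 (attained at k = 0)
  C[1][2] = min over k of (A[1][0] + B[0][2] = 0 + -3 = -3, A[1][1] + B[1][2] = 7 + 3 = 10, A[1][2] + B[2][2] = -4 + 4 = 0) = -3 (attained at k = 0)
  C[2][0] = min over k of (A[2][0] + B[0][0] = 2 + -3 = -1, A[2][1] + B[1][0] = 3 + 6 = 9, A[2][2] + B[2][0] = 6 + 2 = 8) = -1 (attained at k = 0)
  C[2][1] = min over k of (A[2][0] + B[0][1] = 2 + 4 = 6, A[2][1] + B[1][1] = 3 + 10 = 13, A[2][2] + B[2][1] = 6 + 9 = 15) = 6 (attained at k = 0)
  C[2][2] = min over k of (A[2][0] + B[0][2] = 2 + -3 = -1, A[2][1] + B[1][2] = 3 + 3 = 6, A[2][2] + B[2][2] = 6 + 4 = 10) = -1 (attained at k = 0)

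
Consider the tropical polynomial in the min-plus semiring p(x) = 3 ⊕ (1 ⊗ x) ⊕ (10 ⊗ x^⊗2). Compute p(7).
p(7) = 3

A tropical monomial a ⊗ x^⊗i evaluates to a + i · x. Evaluating each term at x = 7:
  Term 0 contributes 3 + 0 · 7 = 3
  Term 1 contributes 1 + 1 · 7 = 8
  Term 2 contributes 10 + 2 · 7 = 24
p(7) = ⊕ of these = min[3, 8, 24] = 3.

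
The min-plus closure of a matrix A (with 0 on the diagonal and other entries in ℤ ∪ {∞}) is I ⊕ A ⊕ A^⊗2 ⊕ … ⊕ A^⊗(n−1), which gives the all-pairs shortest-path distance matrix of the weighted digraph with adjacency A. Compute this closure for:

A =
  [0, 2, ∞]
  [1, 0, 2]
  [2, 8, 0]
Closure =
  [0, 2, 4]
  [1, 0, 2]
  [2, 4, 0]

This is the Floyd-Warshall all-pairs shortest-path computation. For each intermediate vertex k = 0, 1, …, 2, update dist[i][j] ← min(dist[i][j], dist[i][k] + dist[k][j]). The final matrix gives, for each (i, j), the minimum total weight of any directed path from i to j (possibly empty when i = j).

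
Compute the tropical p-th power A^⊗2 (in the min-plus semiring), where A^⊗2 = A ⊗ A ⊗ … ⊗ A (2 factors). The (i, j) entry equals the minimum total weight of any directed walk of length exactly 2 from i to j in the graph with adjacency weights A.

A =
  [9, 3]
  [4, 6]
A^⊗2 =
  [7, 9]
  [10, 7]

Each entry (A^⊗2)_ij equals the minimum over all length-2 walks i = v_0 → v_1 → … → v_2 = j of Σ_t A[v_t][v_{t+1}]. For example, for (i, j) = (0, 1) we minimise over 2 possible intermediate vertex sequences; the minimum is 9, attained along the walk 0 → 1 → 1.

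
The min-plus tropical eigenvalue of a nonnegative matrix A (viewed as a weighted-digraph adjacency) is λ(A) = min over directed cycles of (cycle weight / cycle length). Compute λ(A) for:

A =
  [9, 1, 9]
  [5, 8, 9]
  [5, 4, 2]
λ(A) = 2

Enumerate directed cycles and compute their means (weight / length). Sample:
  cycle 0 → 0: weight = 9, length = 1, mean = 9/1 ≈ 9.000
  cycle 1 → 1: weight = 8, length = 1, mean = 8/1 ≈ 8.000
  cycle 2 → 2: weight = 2, length = 1, mean = 2/1 ≈ 2.000
  cycle 0 → 1 → 0: weight = 6, length = 2, mean = 6/2 ≈ 3.000
  cycle 0 → 2 → 0: weight = 14, length = 2, mean = 14/2 ≈ 7.000
  cycle 1 → 0 → 1: weight = 6, length = 2, mean = 6/2 ≈ 3.000
Minimum mean = 2.000, attained e.g. along the cycle 2 → 2 with weight 2 and length 1. So λ(A) = 2/1 = 2.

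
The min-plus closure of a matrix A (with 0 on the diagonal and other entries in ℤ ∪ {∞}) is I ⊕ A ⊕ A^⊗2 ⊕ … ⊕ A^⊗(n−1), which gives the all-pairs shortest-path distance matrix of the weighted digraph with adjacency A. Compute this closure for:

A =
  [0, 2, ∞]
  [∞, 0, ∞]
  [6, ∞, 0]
Closure =
  [0, 2, ∞]
  [∞, 0, ∞]
  [6, 8, 0]

This is the Floyd-Warshall all-pairs shortest-path computation. For each intermediate vertex k = 0, 1, …, 2, update dist[i][j] ← min(dist[i][j], dist[i][k] + dist[k][j]). The final matrix gives, for each (i, j), the minimum total weight of any directed path from i to j (possibly empty when i = j).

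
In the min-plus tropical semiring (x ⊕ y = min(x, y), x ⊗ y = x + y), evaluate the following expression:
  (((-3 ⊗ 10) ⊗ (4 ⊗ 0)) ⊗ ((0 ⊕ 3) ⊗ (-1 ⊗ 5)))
(((-3 ⊗ 10) ⊗ (4 ⊗ 0)) ⊗ ((0 ⊕ 3) ⊗ (-1 ⊗ 5))) = 15

Expand innermost to outermost. Recall ⊕ takes the minimum of its arguments and ⊗ takes their sum. Working out the expression (((-3 ⊗ 10) ⊗ (4 ⊗ 0)) ⊗ ((0 ⊕ 3) ⊗ (-1 ⊗ 5))) gives 15.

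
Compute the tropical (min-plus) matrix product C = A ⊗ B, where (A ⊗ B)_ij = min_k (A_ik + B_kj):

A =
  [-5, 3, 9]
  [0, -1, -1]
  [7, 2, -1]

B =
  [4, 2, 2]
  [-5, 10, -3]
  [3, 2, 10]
A ⊗ B =
  [-2, -3, -3]
  [-6, 1, -4]
  [-3, 1, -1]

Apply the min-plus product entry-by-entry:
  C[0][0] = min over k of (A[0][0] + B[0][0] = -5 + 4 = -1, A[0][1] + B[1][0] = 3 + -5 = -2, A[0][2] + B[2][0] = 9 + 3 = 12) = -2 (attained at k = 1)
  C[0][1] = min over k of (A[0][0] + B[0][1] = -5 + 2 = -3, A[0][1] + B[1][1] = 3 + 10 = 13, A[0][2] + B[2][1] = 9 + 2 = 11) = -3 (attained at k = 0)
  C[0][2] = min over k of (A[0][0] + B[0][2] = -5 + 2 = -3, A[0][1] + B[1][2] = 3 + -3 = 0, A[0][2] + B[2][2] = 9 + 10 = 19) = -3 (attained at k = 0)
  C[1][0] = min over k of (A[1][0] + B[0][0] = 0 + 4 = 4, A[1][1] + B[1][0] = -1 + -5 = -6, A[1][2] + B[2][0] = -1 + 3 = 2) = -6 (attained at k = 1)
  C[1][1] = min over k of (A[1][0] + B[0][1] = 0 + 2 = 2, A[1][1] + B[1][1] = -1 + 10 = 9, A[1][2] + B[2][1] = -1 + 2 = 1) = 1 (attained at k = 2)
  C[1][2] = min over k of (A[1][0] + B[0][2] = 0 + 2 = 2, A[1][1] + B[1][2] = -1 + -3 = -4, A[1][2] + B[2][2] = -1 + 10 = 9) = -4 (attained at k = 1)
  C[2][0] = min over k of (A[2][0] + B[0][0] = 7 + 4 = 11, A[2][1] + B[1][0] = 2 + -5 = -3, A[2][2] + B[2][0] = -1 + 3 = 2) = -3 (attained at k = 1)
  C[2][1] = min over k of (A[2][0] + B[0][1] = 7 + 2 = 9, A[2][1] + B[1][1] = 2 + 10 = 12, A[2][2] + B[2][1] = -1 + 2 = 1) = 1 (attained at k = 2)
  C[2][2] = min over k of (A[2][0] + B[0][2] = 7 + 2 = 9, A[2][1] + B[1][2] = 2 + -3 = -1, A[2][2] + B[2][2] = -1 + 10 = 9) = -1 (attained at k = 1)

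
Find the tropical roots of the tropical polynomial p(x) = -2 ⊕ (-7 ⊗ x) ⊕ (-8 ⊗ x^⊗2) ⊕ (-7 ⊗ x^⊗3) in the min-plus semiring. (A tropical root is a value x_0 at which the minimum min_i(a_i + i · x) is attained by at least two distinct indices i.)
Roots: {-1, 1, 5}

Each tropical root is a break point of the lower envelope of the lines y = a_i + i · x (there are 4 lines, with slopes 0, 1, ..., 3). Only the lines that attain the minimum somewhere contribute to roots; other lines are dominated. Here the surviving (envelope) indices are i = 3, i = 2, i = 1, i = 0.
Intersections between consecutive envelope lines give the roots: for adjacent envelope indices i < j the intersection is x = (a_i − a_j) / (j − i). Reading off the sorted break points: {-1, 1, 5}.
Verification: at each break x_0, at least two indices attain the minimum of min_i(a_i + i · x_0).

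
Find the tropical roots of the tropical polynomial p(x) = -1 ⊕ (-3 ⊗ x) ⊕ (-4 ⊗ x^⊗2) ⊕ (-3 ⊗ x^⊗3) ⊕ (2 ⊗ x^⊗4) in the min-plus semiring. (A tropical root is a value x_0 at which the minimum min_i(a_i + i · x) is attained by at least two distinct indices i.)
Roots: {-5, -1, 1, 2}

Each tropical root is a break point of the lower envelope of the lines y = a_i + i · x (there are 5 lines, with slopes 0, 1, ..., 4). Only the lines that attain the minimum somewhere contribute to roots; other lines are dominated. Here the surviving (envelope) indices are i = 4, i = 3, i = 2, i = 1, i = 0.
Intersections between consecutive envelope lines give the roots: for adjacent envelope indices i < j the intersection is x = (a_i − a_j) / (j − i). Reading off the sorted break points: {-5, -1, 1, 2}.
Verification: at each break x_0, at least two indices attain the minimum of min_i(a_i + i · x_0).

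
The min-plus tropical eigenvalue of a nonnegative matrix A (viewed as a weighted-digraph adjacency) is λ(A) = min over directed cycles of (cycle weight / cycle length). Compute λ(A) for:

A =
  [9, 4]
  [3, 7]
λ(A) = 7/2

Enumerate directed cycles and compute their means (weight / length). Sample:
  cycle 0 → 0: weight = 9, length = 1, mean = 9/1 ≈ 9.000
  cycle 1 → 1: weight = 7, length = 1, mean = 7/1 ≈ 7.000
  cycle 0 → 1 → 0: weight = 7, length = 2, mean = 7/2 ≈ 3.500
  cycle 1 → 0 → 1: weight = 7, length = 2, mean = 7/2 ≈ 3.500
Minimum mean = 3.500, attained e.g. along the cycle 0 → 1 → 0 with weight 7 and length 2. So λ(A) = 7/2 = 7/2.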